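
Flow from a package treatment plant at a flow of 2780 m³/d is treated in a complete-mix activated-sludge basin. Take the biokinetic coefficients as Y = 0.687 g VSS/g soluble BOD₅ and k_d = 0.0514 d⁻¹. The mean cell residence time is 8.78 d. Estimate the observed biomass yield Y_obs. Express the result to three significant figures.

Y_obs ≈ 0.473 g VSS/g soluble BOD₅

Observed yield with endogenous decay: Y_obs = Y / (1 + k_d·θ_c) = 0.687 / (1 + 0.0514 × 8.78) = 0.687 / 1.451 = 0.4734 g VSS/g soluble BOD₅.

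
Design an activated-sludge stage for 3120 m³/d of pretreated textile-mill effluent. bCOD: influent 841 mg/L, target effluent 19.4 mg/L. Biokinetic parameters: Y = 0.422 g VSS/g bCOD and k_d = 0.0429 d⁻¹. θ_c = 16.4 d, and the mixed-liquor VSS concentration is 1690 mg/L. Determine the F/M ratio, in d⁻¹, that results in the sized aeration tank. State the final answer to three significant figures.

F/M ≈ 0.252 d⁻¹

Rearranging the biomass balance for a CMAS with decay, V = Y·Q·ΔS·θ_c / [X·(1+k_d θ_c)] = 0.422 × 3120 × (841 − 19.4) × 16.4 / [1690 × (1 + 0.0429 × 16.4)] = 1.77×10^7 / 2879 = 6162 m³.
F/M = applied load / biomass = Q·S₀/(V·X) = 3120 × 841 / (6162 × 1690) = 0.2520 d⁻¹.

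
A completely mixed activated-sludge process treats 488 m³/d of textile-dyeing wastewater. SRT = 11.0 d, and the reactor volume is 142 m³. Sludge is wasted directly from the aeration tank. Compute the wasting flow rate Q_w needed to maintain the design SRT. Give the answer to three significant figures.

With mixed-liquor wasting, θ_c = V/Q_w, so Q_w = V/θ_c = 142.0/11.0 = 12.91 m³/d.

Q_w ≈ 12.9 m³/d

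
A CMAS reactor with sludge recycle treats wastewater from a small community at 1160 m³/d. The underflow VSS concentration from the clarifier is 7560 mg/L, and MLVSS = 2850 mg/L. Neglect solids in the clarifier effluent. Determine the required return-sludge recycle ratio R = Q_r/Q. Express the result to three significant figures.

R ≈ 0.605

Mass balance around the secondary clarifier (neglecting effluent solids): R = X / (X_r − X) = 2850 / (7560 − 2850) = 0.6051.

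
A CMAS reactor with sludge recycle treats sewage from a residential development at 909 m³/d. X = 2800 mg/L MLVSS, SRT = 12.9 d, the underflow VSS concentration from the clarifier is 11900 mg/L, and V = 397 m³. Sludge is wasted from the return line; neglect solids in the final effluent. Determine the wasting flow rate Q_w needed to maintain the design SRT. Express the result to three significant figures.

Wasting from the return line (neglecting effluent solids): Q_w = V·X / (θ_c·X_r) = 397.0 × 2800 / (12.9 × 11900) = 7.241 m³/d.

Q_w ≈ 7.24 m³/d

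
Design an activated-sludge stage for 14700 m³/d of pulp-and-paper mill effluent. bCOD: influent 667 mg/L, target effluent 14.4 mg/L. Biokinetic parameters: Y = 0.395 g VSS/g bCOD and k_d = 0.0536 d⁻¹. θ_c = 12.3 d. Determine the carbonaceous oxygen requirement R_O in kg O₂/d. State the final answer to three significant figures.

R_O ≈ 6350 kg O₂/d

Observed yield with endogenous decay: Y_obs = Y / (1 + k_d·θ_c) = 0.395 / (1 + 0.0536 × 12.3) = 0.395 / 1.659 = 0.2381 g VSS/g bCOD.
ΔS = 667 − 14.4 = 652.6 mg/L, so the substrate removal rate is 14700 × 652.6/1000 = 9593 kg bCOD/d.
P_X = Y_obs·Q·(S₀ − S) = 0.2381 × 9593 = 2284 kg VSS/d.
Carbonaceous O₂ demand = substrate oxidised − cell-mass equivalent = 9593 − 1.42 × 2284 = 6350 kg O₂/d.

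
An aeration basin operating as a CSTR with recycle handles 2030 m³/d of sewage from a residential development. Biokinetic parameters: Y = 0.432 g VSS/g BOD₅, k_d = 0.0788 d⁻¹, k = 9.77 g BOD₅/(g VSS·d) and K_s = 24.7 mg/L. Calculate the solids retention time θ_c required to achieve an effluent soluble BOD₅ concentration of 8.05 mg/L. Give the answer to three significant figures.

Specific growth rate at S = 8.05 mg/L: μ = YkS/(K_s+S) = 0.432·9.77·8.05/(24.7+8.05) = 1.037 d⁻¹.
θ_c = 1/(μ − k_d) = 1/(1.037 − 0.0788) = 1/0.9586 = 1.043 d.

θ_c ≈ 1.04 d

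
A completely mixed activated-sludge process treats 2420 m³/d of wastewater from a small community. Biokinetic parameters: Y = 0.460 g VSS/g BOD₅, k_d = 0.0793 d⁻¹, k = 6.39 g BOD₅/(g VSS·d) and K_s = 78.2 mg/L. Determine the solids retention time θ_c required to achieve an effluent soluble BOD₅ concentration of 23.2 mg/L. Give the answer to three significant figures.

θ_c ≈ 1.69 d

From 1/θ_c = Y·k·S/(K_s + S) − k_d: Y·k·S/(K_s+S) = 0.460 × 6.39 × 23.2 / (78.2 + 23.2) = 0.6725 d⁻¹.
1/θ_c = 0.6725 − 0.0793 = 0.5932 d⁻¹, so θ_c = 1.686 d.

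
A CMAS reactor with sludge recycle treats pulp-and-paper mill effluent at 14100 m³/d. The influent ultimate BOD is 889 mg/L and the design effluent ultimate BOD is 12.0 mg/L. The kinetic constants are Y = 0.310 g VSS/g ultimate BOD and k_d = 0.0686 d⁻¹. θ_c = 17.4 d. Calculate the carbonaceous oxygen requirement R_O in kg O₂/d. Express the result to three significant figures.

R_O ≈ 9880 kg O₂/d

Correct the yield for decay: Y_obs = Y/(1 + k_d θ_c) = 0.310 / (1 + 0.0686 × 17.4) = 0.310 / 2.194 = 0.1413.
Mass of ultimate BOD removed per day: Q(S₀ − S) = 14100 × 877.0 g/m³ = 12366 kg/d.
Biomass synthesised: P_X = Y_obs × 12366 = 1747 kg VSS/d.
Carbonaceous O₂ demand = substrate oxidised − cell-mass equivalent = 12366 − 1.42 × 1747 = 9884 kg O₂/d.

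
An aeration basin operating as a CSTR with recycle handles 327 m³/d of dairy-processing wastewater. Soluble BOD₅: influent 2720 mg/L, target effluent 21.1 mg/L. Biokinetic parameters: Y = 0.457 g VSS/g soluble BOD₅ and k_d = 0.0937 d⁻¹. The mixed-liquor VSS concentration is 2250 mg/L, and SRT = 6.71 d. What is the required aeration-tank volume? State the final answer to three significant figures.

V ≈ 738 m³

From the SRT design equation V = Y Q (S₀−S) θ_c / [X (1 + k_d θ_c)] = 0.457 × 327 × (2720 − 21.1) × 6.71 / [2250 × (1 + 0.0937 × 6.71)] = 2.71×10^6 / 3665 = 738.5 m³.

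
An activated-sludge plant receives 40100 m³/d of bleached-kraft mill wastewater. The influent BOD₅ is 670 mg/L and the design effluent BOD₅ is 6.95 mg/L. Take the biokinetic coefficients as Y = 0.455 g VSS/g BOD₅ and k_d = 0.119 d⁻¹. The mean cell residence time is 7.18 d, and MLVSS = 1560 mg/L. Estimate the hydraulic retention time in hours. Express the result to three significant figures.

τ ≈ 18.0 h

Rearranging the biomass balance for a CMAS with decay, V = Y·Q·ΔS·θ_c / [X·(1+k_d θ_c)] = 0.455 × 40100 × (670 − 6.95) × 7.18 / [1560 × (1 + 0.119 × 7.18)] = 8.69×10^7 / 2893 = 30026 m³.
τ = V/Q = 30026/40100 = 0.7488 d, or 17.97 h.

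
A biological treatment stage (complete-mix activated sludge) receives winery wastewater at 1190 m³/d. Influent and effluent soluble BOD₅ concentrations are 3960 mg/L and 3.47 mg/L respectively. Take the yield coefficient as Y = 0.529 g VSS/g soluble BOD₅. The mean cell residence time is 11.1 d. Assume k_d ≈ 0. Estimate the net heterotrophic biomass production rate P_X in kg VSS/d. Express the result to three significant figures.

P_X ≈ 2490 kg VSS/d

Since k_d ≈ 0, Y_obs = Y = 0.529 g VSS/g soluble BOD₅.
ΔS = 3960 − 3.47 = 3957 mg/L, so the substrate removal rate is 1190 × 3957/1000 = 4708 kg soluble BOD₅/d.
So the net sludge growth is P_X = 0.5290 × 4708 = 2491 kg VSS/d.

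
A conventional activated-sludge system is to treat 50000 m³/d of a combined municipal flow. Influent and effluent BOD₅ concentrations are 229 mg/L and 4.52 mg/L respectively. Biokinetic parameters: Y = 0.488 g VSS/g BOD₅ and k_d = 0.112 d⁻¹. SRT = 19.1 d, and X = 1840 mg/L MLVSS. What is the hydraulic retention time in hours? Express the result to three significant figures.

τ ≈ 8.69 h

Rearranging the biomass balance for a CMAS with decay, V = Y·Q·ΔS·θ_c / [X·(1+k_d θ_c)] = 0.488 × 50000 × (229 − 4.52) × 19.1 / [1840 × (1 + 0.112 × 19.1)] = 1.05×10^8 / 5776 = 18112 m³.
HRT = V/Q = 18112 m³ / 50000 m³·d⁻¹ = 0.3622 d × 24 = 8.694 h.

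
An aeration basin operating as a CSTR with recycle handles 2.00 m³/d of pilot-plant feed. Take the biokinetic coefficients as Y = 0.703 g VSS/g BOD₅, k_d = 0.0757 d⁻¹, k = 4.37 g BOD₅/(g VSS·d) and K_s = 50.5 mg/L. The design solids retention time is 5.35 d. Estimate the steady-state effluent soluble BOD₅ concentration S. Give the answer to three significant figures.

S ≈ 4.72 mg/L

For a completely mixed reactor with recycle the Lawrence–McCarty relation gives S = K_s·(1 + k_d·θ_c) / [θ_c·(Y·k − k_d) − 1] = 50.5 × (1 + 0.0757 × 5.35) / [5.35 × (0.703 × 4.37 − 0.0757) − 1] = 70.95 / 15.03 = 4.720 mg/L.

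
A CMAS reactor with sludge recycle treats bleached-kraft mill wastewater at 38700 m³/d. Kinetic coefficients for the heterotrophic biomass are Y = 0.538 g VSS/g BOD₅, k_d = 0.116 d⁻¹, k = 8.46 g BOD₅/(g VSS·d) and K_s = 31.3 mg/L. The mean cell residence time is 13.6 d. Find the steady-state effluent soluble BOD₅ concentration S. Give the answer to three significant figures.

S ≈ 1.36 mg/L

From the Monod/SRT balance for a CMAS, S = K_s·(1+k_d θ_c)/[θ_c·(Y k − k_d) − 1] = 31.3 × (1 + 0.116 × 13.6) / [13.6 × (0.538 × 8.46 − 0.116) − 1] = 80.68 / 59.32 = 1.360 mg/L.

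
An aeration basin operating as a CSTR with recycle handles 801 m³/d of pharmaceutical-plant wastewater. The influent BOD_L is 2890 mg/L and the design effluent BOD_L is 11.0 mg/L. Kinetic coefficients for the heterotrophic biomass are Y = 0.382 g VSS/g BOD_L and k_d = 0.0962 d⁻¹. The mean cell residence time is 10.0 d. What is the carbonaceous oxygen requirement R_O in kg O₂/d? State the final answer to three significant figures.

Y_obs = Y / (1 + k_d θ_c) = 0.382 / (1 + 0.0962 × 10.0) = 0.382 / 1.962 = 0.1947.
Q·(S₀ − S) = 801 × (2890 − 11.0) × 10⁻³ = 2306 kg/d removed.
Net sludge production P_X = 0.1947 × 2306 = 449.0 kg VSS/d.
R_O = Q·ΔS − 1.42 P_X = 2306 − 637.6 = 1669 kg O₂/d.

R_O ≈ 1670 kg O₂/d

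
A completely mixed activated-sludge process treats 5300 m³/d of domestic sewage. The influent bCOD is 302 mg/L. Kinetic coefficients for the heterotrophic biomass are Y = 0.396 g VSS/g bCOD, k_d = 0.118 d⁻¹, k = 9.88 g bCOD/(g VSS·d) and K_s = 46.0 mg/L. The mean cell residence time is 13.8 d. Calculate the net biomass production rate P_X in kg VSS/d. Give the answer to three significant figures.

P_X ≈ 239 kg VSS/d

From the Monod/SRT balance for a CMAS, S = K_s·(1+k_d θ_c)/[θ_c·(Y k − k_d) − 1] = 46.0 × (1 + 0.118 × 13.8) / [13.8 × (0.396 × 9.88 − 0.118) − 1] = 120.9 / 51.36 = 2.354 mg/L.
The observed yield is Y_obs = Y/(1 + k_d·θ_c) = 0.396 / (1 + 0.118 × 13.8) = 0.396 / 2.628 = 0.1507 g VSS per g bCOD removed.
Substrate removed = Q·(S₀ − S) = 5300 m³/d × (302 − 2.35) g/m³ = 1.59×10^6 g/d = 1588 kg/d.
P_X = Y_obs · Q(S₀ − S) = 0.1507 × 1588 = 239.3 kg VSS/d.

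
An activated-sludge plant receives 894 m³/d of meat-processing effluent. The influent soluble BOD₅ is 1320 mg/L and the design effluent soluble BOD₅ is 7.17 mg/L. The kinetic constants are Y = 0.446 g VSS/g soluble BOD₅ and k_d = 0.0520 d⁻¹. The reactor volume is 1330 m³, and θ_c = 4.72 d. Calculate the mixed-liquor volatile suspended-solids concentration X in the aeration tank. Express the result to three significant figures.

X ≈ 1490 mg/L

X = Y·Q·ΔS·θ_c / [V·(1 + k_d θ_c)] = 0.446 × 894 × (1320 − 7.17) × 4.72 / [1330 × (1 + 0.0520 × 4.72)] = 1492 mg/L.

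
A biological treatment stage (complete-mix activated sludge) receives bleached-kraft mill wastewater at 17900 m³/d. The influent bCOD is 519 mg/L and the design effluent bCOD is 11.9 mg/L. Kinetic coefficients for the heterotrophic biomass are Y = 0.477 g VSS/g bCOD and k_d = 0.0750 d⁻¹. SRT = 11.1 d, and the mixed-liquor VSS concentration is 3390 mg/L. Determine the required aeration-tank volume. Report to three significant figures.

From the SRT design equation V = Y Q (S₀−S) θ_c / [X (1 + k_d θ_c)] = 0.477 × 17900 × (519 − 11.9) × 11.1 / [3390 × (1 + 0.0750 × 11.1)] = 4.81×10^7 / 6212 = 7736 m³.

V ≈ 7740 m³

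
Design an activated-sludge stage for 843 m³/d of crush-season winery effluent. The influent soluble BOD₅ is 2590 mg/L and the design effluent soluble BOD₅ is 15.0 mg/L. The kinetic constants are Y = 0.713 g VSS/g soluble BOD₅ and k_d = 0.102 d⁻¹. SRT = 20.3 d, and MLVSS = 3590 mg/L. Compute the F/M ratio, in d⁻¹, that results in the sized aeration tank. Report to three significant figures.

Steady-state biomass mass balance: V·X·(1 + k_d·θ_c) = Y·Q·(S₀ − S)·θ_c, so V = 0.713 × 843 × (2590 − 15.0) × 20.3 / [3590 × (1 + 0.102 × 20.3)] = 3.14×10^7 / 11023 = 2850 m³.
F/M = applied load / biomass = Q·S₀/(V·X) = 843 × 2590 / (2850 × 3590) = 0.2134 d⁻¹.

F/M ≈ 0.213 d⁻¹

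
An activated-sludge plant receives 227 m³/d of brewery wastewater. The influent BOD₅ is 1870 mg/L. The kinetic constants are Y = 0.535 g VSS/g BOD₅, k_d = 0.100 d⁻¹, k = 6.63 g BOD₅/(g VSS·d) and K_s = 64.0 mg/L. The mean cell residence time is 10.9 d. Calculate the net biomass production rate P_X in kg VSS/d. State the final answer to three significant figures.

From the Monod/SRT balance for a CMAS, S = K_s·(1+k_d θ_c)/[θ_c·(Y k − k_d) − 1] = 64.0 × (1 + 0.100 × 10.9) / [10.9 × (0.535 × 6.63 − 0.100) − 1] = 133.8 / 36.57 = 3.657 mg/L.
Observed yield with endogenous decay: Y_obs = Y / (1 + k_d·θ_c) = 0.535 / (1 + 0.100 × 10.9) = 0.535 / 2.090 = 0.2560 g VSS/g BOD₅.
Mass of BOD₅ removed per day: Q(S₀ − S) = 227 × 1866 g/m³ = 423.7 kg/d.
So the net sludge growth is P_X = 0.2560 × 423.7 = 108.4 kg VSS/d.

P_X ≈ 108 kg VSS/d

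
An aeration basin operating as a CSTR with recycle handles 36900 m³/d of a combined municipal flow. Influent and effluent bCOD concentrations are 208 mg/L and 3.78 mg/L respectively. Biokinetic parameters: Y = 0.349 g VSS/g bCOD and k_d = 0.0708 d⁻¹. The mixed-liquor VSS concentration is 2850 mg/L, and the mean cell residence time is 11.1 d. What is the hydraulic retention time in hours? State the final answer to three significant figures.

From the SRT design equation V = Y Q (S₀−S) θ_c / [X (1 + k_d θ_c)] = 0.349 × 36900 × (208 − 3.78) × 11.1 / [2850 × (1 + 0.0708 × 11.1)] = 2.92×10^7 / 5090 = 5736 m³.
Hydraulic retention time τ = V/Q = 5736 / 36900 = 0.1554 d = 3.730 h.

τ ≈ 3.73 h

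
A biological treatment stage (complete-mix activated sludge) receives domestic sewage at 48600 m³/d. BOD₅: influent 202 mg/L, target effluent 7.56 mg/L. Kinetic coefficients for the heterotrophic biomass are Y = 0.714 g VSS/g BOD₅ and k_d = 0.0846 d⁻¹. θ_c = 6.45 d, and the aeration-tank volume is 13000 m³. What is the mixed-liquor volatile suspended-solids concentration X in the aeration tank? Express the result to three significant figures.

From V·X·(1 + k_d·θ_c) = Y·Q·(S₀ − S)·θ_c: X = 0.714 × 48600 × (202 − 7.56) × 6.45 / [13000 × (1 + 0.0846 × 6.45)] = 2166 mg/L.

X ≈ 2170 mg/L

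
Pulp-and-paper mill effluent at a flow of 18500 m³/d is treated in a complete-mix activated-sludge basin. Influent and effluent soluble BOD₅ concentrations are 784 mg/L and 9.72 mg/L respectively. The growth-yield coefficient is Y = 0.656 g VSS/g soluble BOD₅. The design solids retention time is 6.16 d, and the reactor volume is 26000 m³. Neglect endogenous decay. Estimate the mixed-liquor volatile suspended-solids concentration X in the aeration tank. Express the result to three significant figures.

X = Y·Q·ΔS·θ_c / V = 0.656 × 18500 × (784 − 9.72) × 6.16 / 26000 = 2226 mg/L.

X ≈ 2230 mg/L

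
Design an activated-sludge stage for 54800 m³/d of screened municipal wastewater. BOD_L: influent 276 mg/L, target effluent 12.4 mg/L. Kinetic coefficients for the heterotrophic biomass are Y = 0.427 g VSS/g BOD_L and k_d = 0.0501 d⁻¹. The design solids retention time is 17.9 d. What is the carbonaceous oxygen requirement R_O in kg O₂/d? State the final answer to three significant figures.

R_O ≈ 9830 kg O₂/d

Observed yield with endogenous decay: Y_obs = Y / (1 + k_d·θ_c) = 0.427 / (1 + 0.0501 × 17.9) = 0.427 / 1.897 = 0.2251 g VSS/g BOD_L.
Substrate removed = Q·(S₀ − S) = 54800 m³/d × (276 − 12.4) g/m³ = 1.44×10^7 g/d = 14445 kg/d.
Net sludge production P_X = 0.2251 × 14445 = 3252 kg VSS/d.
Carbonaceous O₂ demand = substrate oxidised − cell-mass equivalent = 14445 − 1.42 × 3252 = 9828 kg O₂/d.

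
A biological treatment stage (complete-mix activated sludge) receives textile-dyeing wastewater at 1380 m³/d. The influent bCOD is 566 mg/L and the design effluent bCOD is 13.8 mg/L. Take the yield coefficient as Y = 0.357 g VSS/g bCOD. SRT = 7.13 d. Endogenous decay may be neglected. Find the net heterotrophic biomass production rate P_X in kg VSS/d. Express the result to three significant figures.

No decay correction is needed, so Y_obs = Y = 0.357.
Substrate removed = Q·(S₀ − S) = 1380 m³/d × (566 − 13.8) g/m³ = 7.62×10^5 g/d = 762.0 kg/d.
Biomass produced: P_X = Y_obs·Q·ΔS = 0.3570 × 762.0 ≈ 272.0 kg VSS/d.

P_X ≈ 272 kg VSS/d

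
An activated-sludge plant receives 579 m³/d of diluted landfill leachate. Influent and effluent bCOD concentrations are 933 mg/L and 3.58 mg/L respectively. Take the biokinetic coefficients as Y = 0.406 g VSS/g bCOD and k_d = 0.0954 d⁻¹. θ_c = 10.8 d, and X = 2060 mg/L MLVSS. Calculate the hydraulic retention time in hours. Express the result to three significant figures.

τ ≈ 23.4 h

Rearranging the biomass balance for a CMAS with decay, V = Y·Q·ΔS·θ_c / [X·(1+k_d θ_c)] = 0.406 × 579 × (933 − 3.58) × 10.8 / [2060 × (1 + 0.0954 × 10.8)] = 2.36×10^6 / 4182 = 564.2 m³.
HRT = V/Q = 564.2 m³ / 579 m³·d⁻¹ = 0.9744 d × 24 = 23.39 h.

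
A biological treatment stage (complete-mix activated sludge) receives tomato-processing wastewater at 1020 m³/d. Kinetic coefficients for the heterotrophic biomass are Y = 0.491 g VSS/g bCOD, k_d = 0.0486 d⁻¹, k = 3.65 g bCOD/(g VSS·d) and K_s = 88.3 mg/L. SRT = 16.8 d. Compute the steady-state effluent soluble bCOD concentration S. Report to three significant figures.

S ≈ 5.67 mg/L

For a completely mixed reactor with recycle the Lawrence–McCarty relation gives S = K_s·(1 + k_d·θ_c) / [θ_c·(Y·k − k_d) − 1] = 88.3 × (1 + 0.0486 × 16.8) / [16.8 × (0.491 × 3.65 − 0.0486) − 1] = 160.4 / 28.29 = 5.669 mg/L.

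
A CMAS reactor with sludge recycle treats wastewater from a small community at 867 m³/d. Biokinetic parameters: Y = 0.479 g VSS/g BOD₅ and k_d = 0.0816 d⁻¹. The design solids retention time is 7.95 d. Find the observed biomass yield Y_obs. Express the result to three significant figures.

The observed yield is Y_obs = Y/(1 + k_d·θ_c) = 0.479 / (1 + 0.0816 × 7.95) = 0.479 / 1.649 = 0.2905 g VSS per g BOD₅ removed.

Y_obs ≈ 0.291 g VSS/g BOD₅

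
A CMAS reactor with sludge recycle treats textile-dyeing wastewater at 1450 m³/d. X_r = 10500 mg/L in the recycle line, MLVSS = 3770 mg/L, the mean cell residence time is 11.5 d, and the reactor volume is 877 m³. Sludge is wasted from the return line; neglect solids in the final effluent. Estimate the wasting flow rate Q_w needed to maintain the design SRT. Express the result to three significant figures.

Q_w ≈ 27.4 m³/d

Wasting from the return line (neglecting effluent solids): Q_w = V·X / (θ_c·X_r) = 877.0 × 3770 / (11.5 × 10500) = 27.38 m³/d.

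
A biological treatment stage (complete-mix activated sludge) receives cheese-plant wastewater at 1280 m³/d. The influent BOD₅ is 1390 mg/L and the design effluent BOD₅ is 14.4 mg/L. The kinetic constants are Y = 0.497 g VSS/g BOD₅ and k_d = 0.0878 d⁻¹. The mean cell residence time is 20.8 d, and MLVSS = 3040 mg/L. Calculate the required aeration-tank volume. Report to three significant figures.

Steady-state biomass mass balance: V·X·(1 + k_d·θ_c) = Y·Q·(S₀ − S)·θ_c, so V = 0.497 × 1280 × (1390 − 14.4) × 20.8 / [3040 × (1 + 0.0878 × 20.8)] = 1.82×10^7 / 8592 = 2119 m³.

V ≈ 2120 m³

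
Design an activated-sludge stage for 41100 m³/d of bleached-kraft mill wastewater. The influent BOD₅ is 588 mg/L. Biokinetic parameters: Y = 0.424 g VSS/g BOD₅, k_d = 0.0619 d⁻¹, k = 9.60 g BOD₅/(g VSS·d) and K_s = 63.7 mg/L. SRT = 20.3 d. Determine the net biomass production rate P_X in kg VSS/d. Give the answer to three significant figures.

P_X ≈ 4530 kg VSS/d

For a completely mixed reactor with recycle the Lawrence–McCarty relation gives S = K_s·(1 + k_d·θ_c) / [θ_c·(Y·k − k_d) − 1] = 63.7 × (1 + 0.0619 × 20.3) / [20.3 × (0.424 × 9.60 − 0.0619) − 1] = 143.7 / 80.37 = 1.788 mg/L.
Correct the yield for decay: Y_obs = Y/(1 + k_d θ_c) = 0.424 / (1 + 0.0619 × 20.3) = 0.424 / 2.257 = 0.1879.
Q·(S₀ − S) = 41100 × (588 − 1.79) × 10⁻³ = 24093 kg/d removed.
Net biomass production P_X = Y_obs × Q·(S₀ − S) = 0.1879 × 24093 = 4527 kg VSS/d.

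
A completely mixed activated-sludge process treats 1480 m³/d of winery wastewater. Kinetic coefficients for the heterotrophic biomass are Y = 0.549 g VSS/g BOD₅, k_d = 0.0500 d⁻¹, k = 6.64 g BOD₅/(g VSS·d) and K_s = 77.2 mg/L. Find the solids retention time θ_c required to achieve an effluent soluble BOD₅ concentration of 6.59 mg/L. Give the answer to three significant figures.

At the target effluent, Y k S/(K_s+S) = 0.549×6.64×6.59/83.79 = 0.2867 d⁻¹.
θ_c = 1/(μ − k_d) = 1/(0.2867 − 0.0500) = 1/0.2367 = 4.225 d.

θ_c ≈ 4.22 d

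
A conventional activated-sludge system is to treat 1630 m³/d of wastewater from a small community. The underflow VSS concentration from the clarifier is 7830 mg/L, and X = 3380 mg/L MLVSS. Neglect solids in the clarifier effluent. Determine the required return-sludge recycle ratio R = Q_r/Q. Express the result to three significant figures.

R ≈ 0.760

R = Q_r/Q = X/(X_r − X) = 3380 / (7830 − 3380) = 0.7596.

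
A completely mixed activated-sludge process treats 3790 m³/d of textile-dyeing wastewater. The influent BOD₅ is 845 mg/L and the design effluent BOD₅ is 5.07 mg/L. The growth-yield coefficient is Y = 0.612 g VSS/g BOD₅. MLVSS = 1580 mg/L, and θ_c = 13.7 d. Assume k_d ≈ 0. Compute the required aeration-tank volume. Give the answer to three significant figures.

Biomass mass balance (decay neglected): V·X = Y·Q·(S₀ − S)·θ_c, so V = 0.612 × 3790 × (845 − 5.07) × 13.7 / 1580 = 16893 m³.

V ≈ 16900 m³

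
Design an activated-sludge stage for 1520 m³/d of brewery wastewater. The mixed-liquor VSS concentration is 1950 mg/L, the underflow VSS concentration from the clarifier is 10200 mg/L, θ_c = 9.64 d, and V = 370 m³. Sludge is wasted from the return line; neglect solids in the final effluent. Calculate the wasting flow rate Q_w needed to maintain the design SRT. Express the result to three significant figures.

θ_c = V·X/(Q_w·X_r) when wasting from the recycle, so Q_w = V·X/(θ_c·X_r) = 370.0 × 1950 / (9.64 × 10200) = 7.338 m³/d.

Q_w ≈ 7.34 m³/d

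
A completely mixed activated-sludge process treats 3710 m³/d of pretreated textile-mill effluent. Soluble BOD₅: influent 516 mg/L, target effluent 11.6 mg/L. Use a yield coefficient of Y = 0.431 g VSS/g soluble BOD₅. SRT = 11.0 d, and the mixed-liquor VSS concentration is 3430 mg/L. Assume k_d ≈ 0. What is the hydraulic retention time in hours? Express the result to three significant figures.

V·X = Y·Q·ΔS·θ_c gives V = 0.431 × 3710 × (516 − 11.6) × 11.0 / 3430 = 2587 m³.
HRT = V/Q = 2587 m³ / 3710 m³·d⁻¹ = 0.6972 d × 24 = 16.73 h.

τ ≈ 16.7 h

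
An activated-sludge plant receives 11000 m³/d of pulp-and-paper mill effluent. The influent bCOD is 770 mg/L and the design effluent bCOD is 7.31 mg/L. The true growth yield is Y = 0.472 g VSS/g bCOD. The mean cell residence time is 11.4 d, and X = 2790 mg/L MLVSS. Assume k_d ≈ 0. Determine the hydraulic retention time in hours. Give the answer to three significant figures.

V·X = Y·Q·ΔS·θ_c gives V = 0.472 × 11000 × (770 − 7.31) × 11.4 / 2790 = 16180 m³.
Hydraulic retention time τ = V/Q = 16180 / 11000 = 1.471 d = 35.30 h.

τ ≈ 35.3 h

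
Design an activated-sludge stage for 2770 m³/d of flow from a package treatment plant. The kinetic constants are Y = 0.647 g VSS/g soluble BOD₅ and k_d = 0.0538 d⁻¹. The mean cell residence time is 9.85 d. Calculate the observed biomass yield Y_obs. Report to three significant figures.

Y_obs = Y / (1 + k_d θ_c) = 0.647 / (1 + 0.0538 × 9.85) = 0.647 / 1.530 = 0.4229.

Y_obs ≈ 0.423 g VSS/g soluble BOD₅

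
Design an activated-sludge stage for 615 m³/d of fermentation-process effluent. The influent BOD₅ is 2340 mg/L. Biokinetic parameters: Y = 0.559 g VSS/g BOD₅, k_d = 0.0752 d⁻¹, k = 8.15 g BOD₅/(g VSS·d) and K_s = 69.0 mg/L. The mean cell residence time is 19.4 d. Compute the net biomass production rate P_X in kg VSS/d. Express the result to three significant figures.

For a completely mixed reactor with recycle the Lawrence–McCarty relation gives S = K_s·(1 + k_d·θ_c) / [θ_c·(Y·k − k_d) − 1] = 69.0 × (1 + 0.0752 × 19.4) / [19.4 × (0.559 × 8.15 − 0.0752) − 1] = 169.7 / 85.92 = 1.975 mg/L.
The observed yield is Y_obs = Y/(1 + k_d·θ_c) = 0.559 / (1 + 0.0752 × 19.4) = 0.559 / 2.459 = 0.2273 g VSS per g BOD₅ removed.
Mass of BOD₅ removed per day: Q(S₀ − S) = 615 × 2338 g/m³ = 1438 kg/d.
So the net sludge growth is P_X = 0.2273 × 1438 = 326.9 kg VSS/d.

P_X ≈ 327 kg VSS/d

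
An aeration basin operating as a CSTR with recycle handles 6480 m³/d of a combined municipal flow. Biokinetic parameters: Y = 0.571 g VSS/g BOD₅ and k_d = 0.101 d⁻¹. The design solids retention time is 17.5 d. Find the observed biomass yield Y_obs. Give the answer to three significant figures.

Y_obs ≈ 0.206 g VSS/g BOD₅

Observed yield with endogenous decay: Y_obs = Y / (1 + k_d·θ_c) = 0.571 / (1 + 0.101 × 17.5) = 0.571 / 2.768 = 0.2063 g VSS/g BOD₅.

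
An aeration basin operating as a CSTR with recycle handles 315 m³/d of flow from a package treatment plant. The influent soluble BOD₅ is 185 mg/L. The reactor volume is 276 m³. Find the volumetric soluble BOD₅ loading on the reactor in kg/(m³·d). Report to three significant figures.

L_v ≈ 0.211 kg soluble BOD₅/(m³·d)

L_v = Q S₀ / V = 315 × 185 × 10⁻³ / 276.0 = 0.2111 kg/(m³·d).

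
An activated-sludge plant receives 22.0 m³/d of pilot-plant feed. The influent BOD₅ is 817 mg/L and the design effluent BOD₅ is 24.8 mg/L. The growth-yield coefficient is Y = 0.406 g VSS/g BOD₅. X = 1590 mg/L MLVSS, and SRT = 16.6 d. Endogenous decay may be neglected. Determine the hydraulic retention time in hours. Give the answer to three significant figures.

τ ≈ 80.6 h

V·X = Y·Q·ΔS·θ_c gives V = 0.406 × 22.0 × (817 − 24.8) × 16.6 / 1590 = 73.87 m³.
Hydraulic retention time τ = V/Q = 73.87 / 22.0 = 3.358 d = 80.59 h.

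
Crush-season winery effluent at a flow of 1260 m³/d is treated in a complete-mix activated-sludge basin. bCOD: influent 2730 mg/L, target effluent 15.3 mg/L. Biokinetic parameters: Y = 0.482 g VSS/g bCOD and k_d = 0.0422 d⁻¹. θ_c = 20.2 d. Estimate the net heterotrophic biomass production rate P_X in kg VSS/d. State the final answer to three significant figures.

P_X ≈ 890 kg VSS/d

Observed yield with endogenous decay: Y_obs = Y / (1 + k_d·θ_c) = 0.482 / (1 + 0.0422 × 20.2) = 0.482 / 1.852 = 0.2602 g VSS/g bCOD.
Q·(S₀ − S) = 1260 × (2730 − 15.3) × 10⁻³ = 3421 kg/d removed.
So the net sludge growth is P_X = 0.2602 × 3421 = 890.0 kg VSS/d.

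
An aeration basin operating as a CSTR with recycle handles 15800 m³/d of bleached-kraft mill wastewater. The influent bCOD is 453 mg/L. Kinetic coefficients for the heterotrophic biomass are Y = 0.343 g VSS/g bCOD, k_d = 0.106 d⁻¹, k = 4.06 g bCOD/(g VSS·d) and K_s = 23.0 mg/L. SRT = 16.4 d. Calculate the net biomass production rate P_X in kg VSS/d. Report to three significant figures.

From the Monod/SRT balance for a CMAS, S = K_s·(1+k_d θ_c)/[θ_c·(Y k − k_d) − 1] = 23.0 × (1 + 0.106 × 16.4) / [16.4 × (0.343 × 4.06 − 0.106) − 1] = 62.98 / 20.10 = 3.134 mg/L.
Y_obs = Y / (1 + k_d θ_c) = 0.343 / (1 + 0.106 × 16.4) = 0.343 / 2.738 = 0.1253.
ΔS = 453 − 3.13 = 449.9 mg/L, so the substrate removal rate is 15800 × 449.9/1000 = 7108 kg bCOD/d.
Biomass produced: P_X = Y_obs·Q·ΔS = 0.1253 × 7108 ≈ 890.3 kg VSS/d.

P_X ≈ 890 kg VSS/d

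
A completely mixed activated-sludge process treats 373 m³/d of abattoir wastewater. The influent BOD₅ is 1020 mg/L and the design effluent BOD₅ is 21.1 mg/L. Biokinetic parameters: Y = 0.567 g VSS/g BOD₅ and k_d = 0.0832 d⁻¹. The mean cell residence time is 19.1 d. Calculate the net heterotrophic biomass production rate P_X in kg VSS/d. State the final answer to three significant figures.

Y_obs = Y / (1 + k_d θ_c) = 0.567 / (1 + 0.0832 × 19.1) = 0.567 / 2.589 = 0.2190.
ΔS = 1020 − 21.1 = 998.9 mg/L, so the substrate removal rate is 373 × 998.9/1000 = 372.6 kg BOD₅/d.
Biomass produced: P_X = Y_obs·Q·ΔS = 0.2190 × 372.6 ≈ 81.59 kg VSS/d.

P_X ≈ 81.6 kg VSS/d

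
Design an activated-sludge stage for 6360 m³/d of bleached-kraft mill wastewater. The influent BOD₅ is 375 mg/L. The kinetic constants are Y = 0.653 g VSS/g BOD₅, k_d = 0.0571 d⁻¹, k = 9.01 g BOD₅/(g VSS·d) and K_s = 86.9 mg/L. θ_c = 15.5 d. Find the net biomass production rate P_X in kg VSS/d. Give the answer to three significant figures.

From the Monod/SRT balance for a CMAS, S = K_s·(1+k_d θ_c)/[θ_c·(Y k − k_d) − 1] = 86.9 × (1 + 0.0571 × 15.5) / [15.5 × (0.653 × 9.01 − 0.0571) − 1] = 163.8 / 89.31 = 1.834 mg/L.
Y_obs = Y / (1 + k_d θ_c) = 0.653 / (1 + 0.0571 × 15.5) = 0.653 / 1.885 = 0.3464.
ΔS = 375 − 1.83 = 373.2 mg/L, so the substrate removal rate is 6360 × 373.2/1000 = 2373 kg BOD₅/d.
Net biomass production P_X = Y_obs × Q·(S₀ − S) = 0.3464 × 2373 = 822.2 kg VSS/d.

P_X ≈ 822 kg VSS/d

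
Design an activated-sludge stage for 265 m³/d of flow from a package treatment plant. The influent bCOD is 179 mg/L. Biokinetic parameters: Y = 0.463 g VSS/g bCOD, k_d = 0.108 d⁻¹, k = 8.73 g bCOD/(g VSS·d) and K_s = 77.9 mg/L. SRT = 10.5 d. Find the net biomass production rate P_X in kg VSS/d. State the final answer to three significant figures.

P_X ≈ 10.1 kg VSS/d

Effluent substrate depends only on kinetics and SRT: S = K_s(1 + k_d θ_c) / [θ_c(Yk − k_d) − 1] = 77.9 × (1 + 0.108 × 10.5) / [10.5 × (0.463 × 8.73 − 0.108) − 1] = 166.2 / 40.31 = 4.124 mg/L.
Observed yield with endogenous decay: Y_obs = Y / (1 + k_d·θ_c) = 0.463 / (1 + 0.108 × 10.5) = 0.463 / 2.134 = 0.2170 g VSS/g bCOD.
Q·(S₀ − S) = 265 × (179 − 4.12) × 10⁻³ = 46.34 kg/d removed.
Net biomass production P_X = Y_obs × Q·(S₀ − S) = 0.2170 × 46.34 = 10.05 kg VSS/d.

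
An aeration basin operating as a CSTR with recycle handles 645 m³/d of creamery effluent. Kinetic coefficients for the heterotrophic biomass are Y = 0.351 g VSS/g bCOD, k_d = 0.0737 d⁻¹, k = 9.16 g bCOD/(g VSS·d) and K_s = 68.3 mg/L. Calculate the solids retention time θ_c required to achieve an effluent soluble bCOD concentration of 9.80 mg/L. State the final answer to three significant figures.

θ_c ≈ 3.03 d

Specific growth rate at S = 9.80 mg/L: μ = YkS/(K_s+S) = 0.351·9.16·9.80/(68.3+9.80) = 0.4034 d⁻¹.
θ_c = 1/(μ − k_d) = 1/(0.4034 − 0.0737) = 1/0.3297 = 3.033 d.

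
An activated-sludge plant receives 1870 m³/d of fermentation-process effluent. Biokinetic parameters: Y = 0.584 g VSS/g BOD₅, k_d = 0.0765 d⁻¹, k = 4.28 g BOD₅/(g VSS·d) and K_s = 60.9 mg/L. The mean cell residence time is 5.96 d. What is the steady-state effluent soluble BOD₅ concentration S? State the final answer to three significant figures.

S ≈ 6.60 mg/L

Effluent substrate depends only on kinetics and SRT: S = K_s(1 + k_d θ_c) / [θ_c(Yk − k_d) − 1] = 60.9 × (1 + 0.0765 × 5.96) / [5.96 × (0.584 × 4.28 − 0.0765) − 1] = 88.67 / 13.44 = 6.597 mg/L.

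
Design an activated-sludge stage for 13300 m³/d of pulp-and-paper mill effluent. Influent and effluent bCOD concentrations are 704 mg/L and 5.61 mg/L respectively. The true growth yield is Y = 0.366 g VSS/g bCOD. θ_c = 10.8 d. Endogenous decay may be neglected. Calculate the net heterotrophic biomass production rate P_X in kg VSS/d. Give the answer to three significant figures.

Since k_d ≈ 0, Y_obs = Y = 0.366 g VSS/g bCOD.
Mass of bCOD removed per day: Q(S₀ − S) = 13300 × 698.4 g/m³ = 9289 kg/d.
So the net sludge growth is P_X = 0.3660 × 9289 = 3400 kg VSS/d.

P_X ≈ 3400 kg VSS/d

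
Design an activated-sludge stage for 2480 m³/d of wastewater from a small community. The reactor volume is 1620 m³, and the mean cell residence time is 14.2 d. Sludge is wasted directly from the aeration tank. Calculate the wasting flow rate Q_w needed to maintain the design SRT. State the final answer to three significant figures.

Q_w ≈ 114 m³/d

For wasting at MLVSS concentration, Q_w = V/θ_c = 1620/14.2 = 114.1 m³/d.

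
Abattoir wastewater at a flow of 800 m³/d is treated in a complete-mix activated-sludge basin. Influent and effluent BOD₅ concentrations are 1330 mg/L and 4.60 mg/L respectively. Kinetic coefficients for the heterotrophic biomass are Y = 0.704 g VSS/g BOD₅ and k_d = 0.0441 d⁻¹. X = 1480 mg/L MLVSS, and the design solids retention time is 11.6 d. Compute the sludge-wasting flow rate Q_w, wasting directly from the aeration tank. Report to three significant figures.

Rearranging the biomass balance for a CMAS with decay, V = Y·Q·ΔS·θ_c / [X·(1+k_d θ_c)] = 0.704 × 800 × (1330 − 4.60) × 11.6 / [1480 × (1 + 0.0441 × 11.6)] = 8.66×10^6 / 2237 = 3871 m³.
For wasting at MLVSS concentration, Q_w = V/θ_c = 3871/11.6 = 333.7 m³/d.

Q_w ≈ 334 m³/d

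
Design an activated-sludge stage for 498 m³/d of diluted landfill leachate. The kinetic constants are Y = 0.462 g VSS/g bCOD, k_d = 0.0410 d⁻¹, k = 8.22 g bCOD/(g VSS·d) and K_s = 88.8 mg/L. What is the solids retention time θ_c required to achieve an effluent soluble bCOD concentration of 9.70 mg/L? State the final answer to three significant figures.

Specific growth rate at S = 9.70 mg/L: μ = YkS/(K_s+S) = 0.462·8.22·9.70/(88.8+9.70) = 0.3740 d⁻¹.
θ_c = 1/(μ − k_d) = 1/(0.3740 − 0.0410) = 1/0.3330 = 3.003 d.

θ_c ≈ 3.00 d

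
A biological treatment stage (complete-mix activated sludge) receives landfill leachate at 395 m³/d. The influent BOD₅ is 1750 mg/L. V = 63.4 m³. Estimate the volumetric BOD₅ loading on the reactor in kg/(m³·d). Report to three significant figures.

Applied BOD₅ load per unit volume = Q·S₀/V = (395 × 1750/1000)/63.40 = 10.90 kg BOD₅·m⁻³·d⁻¹.

L_v ≈ 10.9 kg BOD₅/(m³·d)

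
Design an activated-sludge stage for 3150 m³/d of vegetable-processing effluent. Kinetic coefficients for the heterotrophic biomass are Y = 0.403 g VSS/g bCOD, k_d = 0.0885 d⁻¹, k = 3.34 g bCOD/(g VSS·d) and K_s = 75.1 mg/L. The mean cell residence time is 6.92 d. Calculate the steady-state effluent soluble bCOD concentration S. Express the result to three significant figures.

From the Monod/SRT balance for a CMAS, S = K_s·(1+k_d θ_c)/[θ_c·(Y k − k_d) − 1] = 75.1 × (1 + 0.0885 × 6.92) / [6.92 × (0.403 × 3.34 − 0.0885) − 1] = 121.1 / 7.702 = 15.72 mg/L.

S ≈ 15.7 mg/L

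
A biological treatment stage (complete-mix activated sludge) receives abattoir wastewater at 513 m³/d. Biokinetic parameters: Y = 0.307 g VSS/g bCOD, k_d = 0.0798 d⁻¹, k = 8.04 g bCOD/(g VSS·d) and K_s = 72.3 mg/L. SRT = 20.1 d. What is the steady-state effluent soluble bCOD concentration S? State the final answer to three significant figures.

S ≈ 4.00 mg/L

For a completely mixed reactor with recycle the Lawrence–McCarty relation gives S = K_s·(1 + k_d·θ_c) / [θ_c·(Y·k − k_d) − 1] = 72.3 × (1 + 0.0798 × 20.1) / [20.1 × (0.307 × 8.04 − 0.0798) − 1] = 188.3 / 47.01 = 4.005 mg/L.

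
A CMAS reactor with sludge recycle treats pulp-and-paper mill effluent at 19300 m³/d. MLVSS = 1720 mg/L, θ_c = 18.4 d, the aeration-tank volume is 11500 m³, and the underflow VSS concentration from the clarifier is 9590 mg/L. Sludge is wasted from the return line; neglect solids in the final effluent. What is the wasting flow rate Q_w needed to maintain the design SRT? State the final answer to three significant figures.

Wasting from the return line (neglecting effluent solids): Q_w = V·X / (θ_c·X_r) = 11500 × 1720 / (18.4 × 9590) = 112.1 m³/d.

Q_w ≈ 112 m³/d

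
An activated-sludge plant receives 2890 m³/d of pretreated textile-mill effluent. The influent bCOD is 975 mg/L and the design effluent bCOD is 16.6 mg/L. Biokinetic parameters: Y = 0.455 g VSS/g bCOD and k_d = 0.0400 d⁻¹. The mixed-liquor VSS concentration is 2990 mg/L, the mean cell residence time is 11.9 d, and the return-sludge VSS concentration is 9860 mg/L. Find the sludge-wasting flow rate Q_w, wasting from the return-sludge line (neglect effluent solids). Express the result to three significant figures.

Steady-state biomass mass balance: V·X·(1 + k_d·θ_c) = Y·Q·(S₀ − S)·θ_c, so V = 0.455 × 2890 × (975 − 16.6) × 11.9 / [2990 × (1 + 0.0400 × 11.9)] = 1.5×10^7 / 4413 = 3398 m³.
θ_c = V·X/(Q_w·X_r) when wasting from the recycle, so Q_w = V·X/(θ_c·X_r) = 3398 × 2990 / (11.9 × 9860) = 86.59 m³/d.

Q_w ≈ 86.6 m³/d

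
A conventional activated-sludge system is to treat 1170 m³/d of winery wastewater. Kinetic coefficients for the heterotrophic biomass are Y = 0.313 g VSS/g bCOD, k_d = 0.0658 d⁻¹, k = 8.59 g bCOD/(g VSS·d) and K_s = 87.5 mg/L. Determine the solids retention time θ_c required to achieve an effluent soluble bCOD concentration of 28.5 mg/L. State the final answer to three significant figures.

From 1/θ_c = Y·k·S/(K_s + S) − k_d: Y·k·S/(K_s+S) = 0.313 × 8.59 × 28.5 / (87.5 + 28.5) = 0.6606 d⁻¹.
1/θ_c = 0.6606 − 0.0658 = 0.5948 d⁻¹, so θ_c = 1.681 d.

θ_c ≈ 1.68 d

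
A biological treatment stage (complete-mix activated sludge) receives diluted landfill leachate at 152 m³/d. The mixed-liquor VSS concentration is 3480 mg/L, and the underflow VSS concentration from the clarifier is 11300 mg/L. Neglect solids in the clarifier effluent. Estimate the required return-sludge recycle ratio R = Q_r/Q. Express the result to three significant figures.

R ≈ 0.445

R = Q_r/Q = X/(X_r − X) = 3480 / (11300 − 3480) = 0.4450.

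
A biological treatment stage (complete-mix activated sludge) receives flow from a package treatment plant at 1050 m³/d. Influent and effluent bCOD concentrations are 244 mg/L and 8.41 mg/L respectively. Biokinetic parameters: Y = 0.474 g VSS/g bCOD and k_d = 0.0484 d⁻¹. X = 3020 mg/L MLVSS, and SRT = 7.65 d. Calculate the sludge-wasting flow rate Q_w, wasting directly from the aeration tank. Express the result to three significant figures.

Q_w ≈ 28.3 m³/d

Rearranging the biomass balance for a CMAS with decay, V = Y·Q·ΔS·θ_c / [X·(1+k_d θ_c)] = 0.474 × 1050 × (244 − 8.41) × 7.65 / [3020 × (1 + 0.0484 × 7.65)] = 8.97×10^5 / 4138 = 216.8 m³.
Wasting from the aeration tank: Q_w = V / θ_c = 216.8 / 7.65 = 28.33 m³/d.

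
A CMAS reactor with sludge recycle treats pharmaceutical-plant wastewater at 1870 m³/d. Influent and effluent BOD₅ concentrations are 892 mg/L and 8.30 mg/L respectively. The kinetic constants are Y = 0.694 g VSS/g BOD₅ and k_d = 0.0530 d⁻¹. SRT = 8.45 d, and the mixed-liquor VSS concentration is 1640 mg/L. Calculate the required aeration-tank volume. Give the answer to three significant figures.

From the SRT design equation V = Y Q (S₀−S) θ_c / [X (1 + k_d θ_c)] = 0.694 × 1870 × (892 − 8.30) × 8.45 / [1640 × (1 + 0.0530 × 8.45)] = 9.69×10^6 / 2374 = 4081 m³.

V ≈ 4080 m³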